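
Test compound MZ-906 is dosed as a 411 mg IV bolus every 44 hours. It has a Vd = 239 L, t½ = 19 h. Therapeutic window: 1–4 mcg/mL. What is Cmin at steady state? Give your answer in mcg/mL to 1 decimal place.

0.4 mcg/mL

k = ln2/t½ = ln2/19 ≈ 0.036481 h⁻¹; fraction remaining f = e^(−kτ) = e^(−0.036481×44) ≈ 0.2009.
Each bolus raises the concentration by D/Vd = 411/239 ≈ 1.720 mcg/mL.
Steady-state trough Cmin,ss = C₀·f/(1−f) ≈ 1.720 × 0.2009/0.7991 ≈ 0.432 mcg/mL.
Trough 0.4 mcg/mL vs MEC 1 mcg/mL: subtherapeutic.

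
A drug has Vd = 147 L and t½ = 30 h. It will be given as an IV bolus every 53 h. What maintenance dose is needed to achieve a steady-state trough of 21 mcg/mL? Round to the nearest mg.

τ/t½ = 53/30 ≈ 1.7667, so f = (1/2)^(53/30) ≈ 0.293887.
Cmin,ss = (D/Vd)·f/(1−f), so D = Cmin,ss·Vd·(1−f)/f.
D = 21 × 147 × (1−f)/f ≈ 21 × 147 × 2.40267 ≈ 7417.04 mg.

7417 mg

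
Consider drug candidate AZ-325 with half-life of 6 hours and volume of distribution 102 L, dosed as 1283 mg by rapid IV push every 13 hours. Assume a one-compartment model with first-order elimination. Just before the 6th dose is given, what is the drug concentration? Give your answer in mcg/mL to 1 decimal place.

3.6 mcg/mL

f = (1/2)^(τ/t½) = (1/2)^(13/6) ≈ 0.2227.
C₀ = D/Vd = 1283/102 ≈ 12.578 mcg/mL.
Before the 6th dose, 5 doses have been given. Superposition: Cmin = C₀·(f + f² + … + f^5).
≈ 12.578 × (0.2227 + 0.0496 + 0.0110 + 0.0025 + 0.0005) ≈ 12.578 × 0.2863 ≈ 3.601 mcg/mL.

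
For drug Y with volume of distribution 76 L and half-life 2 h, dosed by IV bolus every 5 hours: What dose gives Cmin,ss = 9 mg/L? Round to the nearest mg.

τ/t½ = 5/2 ≈ 2.5, so f = (1/2)^(5/2) ≈ 0.176777.
Cmin,ss = (D/Vd)·f/(1−f), so D = Cmin,ss·Vd·(1−f)/f.
D = 9 × 76 × (1−f)/f ≈ 9 × 76 × 4.65684 ≈ 3185.28 mg.

3185 mg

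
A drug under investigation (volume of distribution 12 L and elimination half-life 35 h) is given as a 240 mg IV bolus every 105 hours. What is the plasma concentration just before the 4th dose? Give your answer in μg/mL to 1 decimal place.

f = (1/2)^(τ/t½) = (1/2)^(105/35) ≈ 0.1250.
C₀ = D/Vd = 240/12 ≈ 20.000 μg/mL.
Before the 4th dose, 3 doses have been given. Superposition: Cmin = C₀·(f + f² + … + f^3).
≈ 20.000 × (0.1250 + 0.0156 + 0.0020) ≈ 20.000 × 0.1426 ≈ 2.852 μg/mL.

2.9 μg/mL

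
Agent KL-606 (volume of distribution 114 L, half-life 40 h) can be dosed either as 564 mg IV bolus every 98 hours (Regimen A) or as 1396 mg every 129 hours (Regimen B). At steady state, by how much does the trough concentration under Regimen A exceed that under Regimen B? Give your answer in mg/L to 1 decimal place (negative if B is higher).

Regimen A: f = (1/2)^(98/40) ≈ 0.1830; Cmin,ss = (564/114)·f/(1−f) ≈ 1.108 mg/L.
Regimen B: f = (1/2)^(129/40) ≈ 0.1069; Cmin,ss = (1396/114)·f/(1−f) ≈ 1.466 mg/L.
Difference ≈ 1.108 − 1.466 ≈ -0.358 mg/L.

-0.4 mg/L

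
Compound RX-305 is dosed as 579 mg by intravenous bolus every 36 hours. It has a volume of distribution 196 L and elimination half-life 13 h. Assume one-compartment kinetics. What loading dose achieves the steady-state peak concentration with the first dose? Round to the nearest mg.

f = (1/2)^(36/13) ≈ 0.146683; accumulation ratio R = 1/(1−f) ≈ 1.17190.
Loading dose to hit Cmax,ss on first dose: D_load = D_maint·R ≈ 579 × 1.17190 ≈ 678.53 mg.

679 mg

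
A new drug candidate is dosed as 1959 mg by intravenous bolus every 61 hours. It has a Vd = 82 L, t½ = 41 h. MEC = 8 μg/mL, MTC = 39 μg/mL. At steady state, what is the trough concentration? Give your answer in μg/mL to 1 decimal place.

Over one 61-h interval, 61/41 ≈ 1.4878 half-lives elapse, leaving f ≈ 0.3566 of each dose.
Each bolus raises the concentration by D/Vd = 1959/82 ≈ 23.890 μg/mL.
Steady-state trough Cmin,ss = C₀·f/(1−f) ≈ 23.890 × 0.3566/0.6434 ≈ 13.241 μg/mL.
Trough 13.2 μg/mL vs MEC 8 μg/mL: adequate.

13.2 μg/mL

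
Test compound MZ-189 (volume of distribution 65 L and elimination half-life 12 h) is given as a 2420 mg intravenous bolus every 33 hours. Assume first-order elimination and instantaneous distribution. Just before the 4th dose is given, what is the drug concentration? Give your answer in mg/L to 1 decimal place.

6.5 mg/L

f = (1/2)^(τ/t½) = (1/2)^(33/12) ≈ 0.1487.
C₀ = D/Vd = 2420/65 ≈ 37.231 mg/L.
Before the 4th dose, 3 doses have been given. Superposition: Cmin = C₀·(f + f² + … + f^3).
≈ 37.231 × (0.1487 + 0.0221 + 0.0033) ≈ 37.231 × 0.1741 ≈ 6.482 mg/L.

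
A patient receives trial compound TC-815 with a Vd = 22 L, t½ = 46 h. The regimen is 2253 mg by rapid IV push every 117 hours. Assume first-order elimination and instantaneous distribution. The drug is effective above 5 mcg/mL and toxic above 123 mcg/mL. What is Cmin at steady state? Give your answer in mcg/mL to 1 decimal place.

21.2 mcg/mL

Over one 117-h interval, 117/46 ≈ 2.5435 half-lives elapse, leaving f ≈ 0.1715 of each dose.
Each bolus raises the concentration by D/Vd = 2253/22 ≈ 102.409 mcg/mL.
Steady-state trough Cmin,ss = C₀·f/(1−f) ≈ 102.409 × 0.1715/0.8285 ≈ 21.199 mcg/mL.
Trough 21.2 mcg/mL vs MEC 5 mcg/mL: adequate.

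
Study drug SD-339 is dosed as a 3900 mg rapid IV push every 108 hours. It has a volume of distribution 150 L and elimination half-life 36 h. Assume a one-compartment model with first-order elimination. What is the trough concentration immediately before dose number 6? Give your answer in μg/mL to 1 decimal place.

f = (1/2)^(τ/t½) = (1/2)^(108/36) ≈ 0.1250.
C₀ = D/Vd = 3900/150 ≈ 26.000 μg/mL.
Before the 6th dose, 5 doses have been given. Superposition: Cmin = C₀·(f + f² + … + f^5).
≈ 26.000 × (0.1250 + 0.0156 + 0.0020 + 0.0002 + 0.0000) ≈ 26.000 × 0.1428 ≈ 3.713 μg/mL.

3.7 μg/mL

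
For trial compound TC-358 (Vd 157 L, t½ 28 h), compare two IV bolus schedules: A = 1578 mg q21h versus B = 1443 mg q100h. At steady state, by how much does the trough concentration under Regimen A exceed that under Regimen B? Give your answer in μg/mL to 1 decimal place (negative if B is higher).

Regimen A: f = (1/2)^(21/28) ≈ 0.5946; Cmin,ss = (1578/157)·f/(1−f) ≈ 14.742 μg/mL.
Regimen B: f = (1/2)^(100/28) ≈ 0.0841; Cmin,ss = (1443/157)·f/(1−f) ≈ 0.844 μg/mL.
Difference ≈ 14.742 − 0.844 ≈ 13.898 μg/mL.

13.9 μg/mL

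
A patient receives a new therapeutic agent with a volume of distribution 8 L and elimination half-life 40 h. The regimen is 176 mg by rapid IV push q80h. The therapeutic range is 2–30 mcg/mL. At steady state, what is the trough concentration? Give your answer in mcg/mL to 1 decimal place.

7.3 mcg/mL

The dosing interval is 2 half-lives, so f = 2^(−2) = 0.25.
Accumulation ratio R = 1/(1 − f) = 1/0.75 = 4/3.
Single-dose peak C₀ = D/Vd = 176/8 = 22 mcg/mL.
Steady-state peak Cmax,ss = C₀·R = 22 × 4/3 ≈ 29.333 mcg/mL.
Steady-state trough Cmin,ss = Cmax,ss·f ≈ 29.333 × 0.25 ≈ 7.333 mcg/mL.
Trough 7.3 mcg/mL vs MEC 2 mcg/mL: adequate.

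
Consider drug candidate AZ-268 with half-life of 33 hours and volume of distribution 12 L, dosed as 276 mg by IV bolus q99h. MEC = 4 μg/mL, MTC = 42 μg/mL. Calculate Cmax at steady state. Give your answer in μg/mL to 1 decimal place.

26.3 μg/mL

τ = 99 h = 3 half-lives, so f = (1/2)^3 = 0.125.
Accumulation ratio R = 1/(1 − f) = 1/0.875 = 8/7.
Single-dose peak C₀ = D/Vd = 276/12 = 23 μg/mL.
Steady-state peak Cmax,ss = C₀·R = 23 × 8/7 ≈ 26.286 μg/mL.
Peak 26.3 μg/mL vs MTC 42 μg/mL: below toxic threshold.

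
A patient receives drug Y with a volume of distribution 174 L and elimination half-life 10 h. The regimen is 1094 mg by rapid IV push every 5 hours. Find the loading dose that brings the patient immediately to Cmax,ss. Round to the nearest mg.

f = (1/2)^(5/10) ≈ 0.707107; accumulation ratio R = 1/(1−f) ≈ 3.41422.
Loading dose to hit Cmax,ss on first dose: D_load = D_maint·R ≈ 1094 × 3.41422 ≈ 3735.16 mg.

3735 mg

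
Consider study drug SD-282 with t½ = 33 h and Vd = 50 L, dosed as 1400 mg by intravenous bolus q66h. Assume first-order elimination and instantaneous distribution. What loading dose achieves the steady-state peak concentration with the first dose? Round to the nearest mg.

f = (1/2)^(66/33) ≈ 0.250000; accumulation ratio R = 1/(1−f) ≈ 1.33333.
Loading dose to hit Cmax,ss on first dose: D_load = D_maint·R ≈ 1400 × 1.33333 ≈ 1866.66 mg.

1867 mg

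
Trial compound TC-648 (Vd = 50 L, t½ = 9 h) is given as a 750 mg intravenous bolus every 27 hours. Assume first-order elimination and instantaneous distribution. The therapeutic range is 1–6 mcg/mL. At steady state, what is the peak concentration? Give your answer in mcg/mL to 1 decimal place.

17.1 mcg/mL

The dosing interval is 3 half-lives, so f = 2^(−3) = 0.125.
Accumulation ratio R = 1/(1 − f) = 1/0.875 = 8/7.
Single-dose peak C₀ = D/Vd = 750/50 = 15 mcg/mL.
Steady-state peak Cmax,ss = C₀·R = 15 × 8/7 ≈ 17.143 mcg/mL.
Peak 17.1 mcg/mL vs MTC 6 mcg/mL: exceeds toxic threshold.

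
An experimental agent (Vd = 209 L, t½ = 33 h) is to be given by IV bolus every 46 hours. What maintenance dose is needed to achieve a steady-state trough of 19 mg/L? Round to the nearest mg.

τ/t½ = 46/33 ≈ 1.3939, so f = (1/2)^(46/33) ≈ 0.380524.
Cmin,ss = (D/Vd)·f/(1−f), so D = Cmin,ss·Vd·(1−f)/f.
D = 19 × 209 × (1−f)/f ≈ 19 × 209 × 1.62796 ≈ 6464.63 mg.

6465 mg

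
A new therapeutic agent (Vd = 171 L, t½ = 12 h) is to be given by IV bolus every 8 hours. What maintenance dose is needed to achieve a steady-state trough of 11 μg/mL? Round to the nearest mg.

τ/t½ = 8/12 ≈ 0.66667, so f = (1/2)^(8/12) ≈ 0.629961.
Cmin,ss = (D/Vd)·f/(1−f), so D = Cmin,ss·Vd·(1−f)/f.
D = 11 × 171 × (1−f)/f ≈ 11 × 171 × 0.58740 ≈ 1104.90 mg.

1105 mg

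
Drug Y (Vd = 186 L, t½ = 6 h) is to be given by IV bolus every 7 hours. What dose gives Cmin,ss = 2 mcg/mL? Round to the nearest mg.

463 mg

τ/t½ = 7/6 ≈ 1.1667, so f = (1/2)^(7/6) ≈ 0.445449.
Cmin,ss = (D/Vd)·f/(1−f), so D = Cmin,ss·Vd·(1−f)/f.
D = 2 × 186 × (1−f)/f ≈ 2 × 186 × 1.24493 ≈ 463.11 mg.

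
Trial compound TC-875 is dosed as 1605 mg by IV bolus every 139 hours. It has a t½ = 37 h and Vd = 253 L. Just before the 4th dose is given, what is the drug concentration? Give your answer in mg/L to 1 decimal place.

f = (1/2)^(τ/t½) = (1/2)^(139/37) ≈ 0.0740.
C₀ = D/Vd = 1605/253 ≈ 6.344 mg/L.
Before the 4th dose, 3 doses have been given. Superposition: Cmin = C₀·(f + f² + … + f^3).
≈ 6.344 × (0.0740 + 0.0055 + 0.0004) ≈ 6.344 × 0.0799 ≈ 0.507 mg/L.

0.5 mg/L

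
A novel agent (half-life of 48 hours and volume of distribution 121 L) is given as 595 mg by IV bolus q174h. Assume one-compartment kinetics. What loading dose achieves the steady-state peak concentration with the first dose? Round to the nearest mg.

f = (1/2)^(174/48) ≈ 0.081052; accumulation ratio R = 1/(1−f) ≈ 1.08820.
Loading dose to hit Cmax,ss on first dose: D_load = D_maint·R ≈ 595 × 1.08820 ≈ 647.48 mg.

647 mg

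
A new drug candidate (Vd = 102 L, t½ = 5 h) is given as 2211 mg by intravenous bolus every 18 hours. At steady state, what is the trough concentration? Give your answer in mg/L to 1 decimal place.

1.9 mg/L

Over one 18-h interval, 18/5 ≈ 3.6 half-lives elapse, leaving f ≈ 0.0825 of each dose.
Single-dose peak C₀ = D/Vd = 2211/102 ≈ 21.676 mg/L.
Steady-state trough Cmin,ss = C₀·f/(1−f) ≈ 21.676 × 0.0825/0.9175 ≈ 1.949 mg/L.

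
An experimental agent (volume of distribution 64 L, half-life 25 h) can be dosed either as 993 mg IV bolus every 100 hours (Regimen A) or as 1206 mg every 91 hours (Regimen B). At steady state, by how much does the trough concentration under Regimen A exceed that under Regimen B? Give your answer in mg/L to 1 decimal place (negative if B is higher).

-0.6 mg/L

Regimen A: f = (1/2)^(100/25) ≈ 0.0625; Cmin,ss = (993/64)·f/(1−f) ≈ 1.034 mg/L.
Regimen B: f = (1/2)^(91/25) ≈ 0.0802; Cmin,ss = (1206/64)·f/(1−f) ≈ 1.643 mg/L.
Difference ≈ 1.034 − 1.643 ≈ -0.609 mg/L.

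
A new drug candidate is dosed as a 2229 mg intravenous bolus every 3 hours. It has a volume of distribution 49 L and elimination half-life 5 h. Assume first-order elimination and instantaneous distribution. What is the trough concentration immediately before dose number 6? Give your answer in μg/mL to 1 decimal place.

f = (1/2)^(τ/t½) = (1/2)^(3/5) ≈ 0.6598.
C₀ = D/Vd = 2229/49 ≈ 45.490 μg/mL.
Before the 6th dose, 5 doses have been given. Superposition: Cmin = C₀·(f + f² + … + f^5).
≈ 45.490 × (0.6598 + 0.4353 + 0.2872 + 0.1895 + 0.1250) ≈ 45.490 × 1.6968 ≈ 77.187 μg/mL.

77.2 μg/mL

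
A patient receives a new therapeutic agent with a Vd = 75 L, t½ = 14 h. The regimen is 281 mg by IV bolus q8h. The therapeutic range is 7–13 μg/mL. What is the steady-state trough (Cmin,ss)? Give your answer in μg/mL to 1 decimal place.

7.7 μg/mL

Over one 8-h interval, 8/14 ≈ 0.57143 half-lives elapse, leaving f ≈ 0.6730 of each dose.
Accumulation ratio R = 1/(1 − f) ≈ 1/0.3270 ≈ 3.0581.
Single-dose peak C₀ = D/Vd = 281/75 ≈ 3.747 μg/mL.
Cmax,ss = C₀/(1 − f) ≈ 3.747/0.3270 ≈ 11.459 μg/mL.
One interval later, Cmin,ss = Cmax,ss·e^(−kτ) ≈ 11.459 × 0.6730 ≈ 7.712 μg/mL.
Trough 7.7 μg/mL vs MEC 7 μg/mL: adequate.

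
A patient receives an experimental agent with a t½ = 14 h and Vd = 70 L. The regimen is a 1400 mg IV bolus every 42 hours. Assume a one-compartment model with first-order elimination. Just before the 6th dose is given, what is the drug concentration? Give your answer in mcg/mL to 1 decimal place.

f = (1/2)^(τ/t½) = (1/2)^(42/14) ≈ 0.1250.
C₀ = D/Vd = 1400/70 ≈ 20.000 mcg/mL.
Before the 6th dose, 5 doses have been given. Superposition: Cmin = C₀·(f + f² + … + f^5).
≈ 20.000 × (0.1250 + 0.0156 + 0.0020 + 0.0002 + 0.0000) ≈ 20.000 × 0.1428 ≈ 2.856 mcg/mL.

2.9 mcg/mL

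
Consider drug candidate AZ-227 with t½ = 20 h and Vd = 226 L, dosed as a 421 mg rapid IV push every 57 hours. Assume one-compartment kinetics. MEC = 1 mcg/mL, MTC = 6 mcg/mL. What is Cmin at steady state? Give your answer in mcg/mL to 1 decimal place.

0.3 mcg/mL

k = ln2/t½ = ln2/20 ≈ 0.034657 h⁻¹; fraction remaining f = e^(−kτ) = e^(−0.034657×57) ≈ 0.1387.
At steady state, accumulation factor R = 1/(1 − e^(−kτ)) ≈ 1.1610.
Each bolus raises the concentration by D/Vd = 421/226 ≈ 1.863 mcg/mL.
Cmax,ss = C₀/(1 − f) ≈ 1.863/0.8613 ≈ 2.163 mcg/mL.
One interval later, Cmin,ss = Cmax,ss·e^(−kτ) ≈ 2.163 × 0.1387 ≈ 0.300 mcg/mL.
Trough 0.3 mcg/mL vs MEC 1 mcg/mL: subtherapeutic.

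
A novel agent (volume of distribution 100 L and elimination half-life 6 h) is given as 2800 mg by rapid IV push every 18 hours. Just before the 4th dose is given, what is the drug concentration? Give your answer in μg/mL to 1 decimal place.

4.0 μg/mL

f = (1/2)^(τ/t½) = (1/2)^(18/6) ≈ 0.1250.
C₀ = D/Vd = 2800/100 ≈ 28.000 μg/mL.
Before the 4th dose, 3 doses have been given. Superposition: Cmin = C₀·(f + f² + … + f^3).
≈ 28.000 × (0.1250 + 0.0156 + 0.0020) ≈ 28.000 × 0.1426 ≈ 3.993 μg/mL.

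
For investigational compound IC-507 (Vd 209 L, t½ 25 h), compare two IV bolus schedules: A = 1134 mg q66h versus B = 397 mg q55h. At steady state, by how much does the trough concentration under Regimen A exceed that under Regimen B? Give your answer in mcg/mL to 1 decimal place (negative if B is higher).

Regimen A: f = (1/2)^(66/25) ≈ 0.1604; Cmin,ss = (1134/209)·f/(1−f) ≈ 1.037 mcg/mL.
Regimen B: f = (1/2)^(55/25) ≈ 0.2176; Cmin,ss = (397/209)·f/(1−f) ≈ 0.528 mcg/mL.
Difference ≈ 1.037 − 0.528 ≈ 0.509 mcg/mL.

0.5 mcg/mL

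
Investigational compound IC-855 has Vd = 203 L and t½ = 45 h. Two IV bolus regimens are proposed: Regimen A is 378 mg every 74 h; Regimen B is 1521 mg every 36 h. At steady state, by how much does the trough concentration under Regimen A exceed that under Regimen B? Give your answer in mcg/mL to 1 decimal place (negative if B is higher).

-9.2 mcg/mL

Regimen A: f = (1/2)^(74/45) ≈ 0.3199; Cmin,ss = (378/203)·f/(1−f) ≈ 0.876 mcg/mL.
Regimen B: f = (1/2)^(36/45) ≈ 0.5743; Cmin,ss = (1521/203)·f/(1−f) ≈ 10.108 mcg/mL.
Difference ≈ 0.876 − 10.108 ≈ -9.232 mcg/mL.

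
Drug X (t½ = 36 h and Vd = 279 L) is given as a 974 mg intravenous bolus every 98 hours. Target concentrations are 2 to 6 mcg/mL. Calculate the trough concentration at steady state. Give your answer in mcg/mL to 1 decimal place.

τ/t½ = 98/36 ≈ 2.7222, so fraction remaining f = (1/2)^(98/36) ≈ 0.1515.
Single-dose peak C₀ = D/Vd = 974/279 ≈ 3.491 mcg/mL.
Steady-state trough Cmin,ss = C₀·f/(1−f) ≈ 3.491 × 0.1515/0.8485 ≈ 0.623 mcg/mL.
Trough 0.6 mcg/mL vs MEC 2 mcg/mL: subtherapeutic.

0.6 mcg/mL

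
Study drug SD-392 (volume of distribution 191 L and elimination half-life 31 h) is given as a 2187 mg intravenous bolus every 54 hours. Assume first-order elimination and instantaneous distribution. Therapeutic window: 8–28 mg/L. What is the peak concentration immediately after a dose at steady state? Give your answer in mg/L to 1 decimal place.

k = ln2/t½ = ln2/31 ≈ 0.022360 h⁻¹; fraction remaining f = e^(−kτ) = e^(−0.022360×54) ≈ 0.2990.
Accumulation ratio R = 1/(1 − f) ≈ 1/0.7010 ≈ 1.4265.
Single-dose peak C₀ = D/Vd = 2187/191 ≈ 11.450 mg/L.
Cmax,ss = C₀/(1 − f) ≈ 11.450/0.7010 ≈ 16.334 mg/L.
Peak 16.3 mg/L vs MTC 28 mg/L: below toxic threshold.

16.3 mg/L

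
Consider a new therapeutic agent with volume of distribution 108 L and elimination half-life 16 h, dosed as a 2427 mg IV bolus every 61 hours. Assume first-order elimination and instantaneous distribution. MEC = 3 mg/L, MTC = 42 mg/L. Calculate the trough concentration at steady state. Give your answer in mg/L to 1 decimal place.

1.7 mg/L

τ/t½ = 61/16 ≈ 3.8125, so fraction remaining f = (1/2)^(61/16) ≈ 0.0712.
Each bolus raises the concentration by D/Vd = 2427/108 ≈ 22.472 mg/L.
Steady-state trough Cmin,ss = C₀·f/(1−f) ≈ 22.472 × 0.0712/0.9288 ≈ 1.723 mg/L.
Trough 1.7 mg/L vs MEC 3 mg/L: subtherapeutic.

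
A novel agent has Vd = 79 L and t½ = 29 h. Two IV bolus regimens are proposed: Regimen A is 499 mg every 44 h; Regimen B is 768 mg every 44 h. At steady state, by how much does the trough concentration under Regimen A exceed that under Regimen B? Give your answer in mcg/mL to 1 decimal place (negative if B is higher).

Regimen A: f = (1/2)^(44/29) ≈ 0.3494; Cmin,ss = (499/79)·f/(1−f) ≈ 3.392 mcg/mL.
Regimen B: f = (1/2)^(44/29) ≈ 0.3494; Cmin,ss = (768/79)·f/(1−f) ≈ 5.221 mcg/mL.
Difference ≈ 3.392 − 5.221 ≈ -1.829 mcg/mL.

-1.8 mcg/mL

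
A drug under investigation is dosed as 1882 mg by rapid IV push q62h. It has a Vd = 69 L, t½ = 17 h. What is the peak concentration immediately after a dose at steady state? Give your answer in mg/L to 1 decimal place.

29.6 mg/L

τ/t½ = 62/17 ≈ 3.6471, so fraction remaining f = (1/2)^(62/17) ≈ 0.0798.
At steady state, accumulation factor R = 1/(1 − e^(−kτ)) ≈ 1.0867.
Single-dose peak C₀ = D/Vd = 1882/69 ≈ 27.275 mg/L.
Cmax,ss = C₀/(1 − f) ≈ 27.275/0.9202 ≈ 29.640 mg/L.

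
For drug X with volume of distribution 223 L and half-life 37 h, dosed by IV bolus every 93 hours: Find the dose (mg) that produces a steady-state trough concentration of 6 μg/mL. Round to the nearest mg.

6302 mg

τ/t½ = 93/37 ≈ 2.5135, so f = (1/2)^(93/37) ≈ 0.175129.
Cmin,ss = (D/Vd)·f/(1−f), so D = Cmin,ss·Vd·(1−f)/f.
D = 6 × 223 × (1−f)/f ≈ 6 × 223 × 4.71008 ≈ 6302.09 mg.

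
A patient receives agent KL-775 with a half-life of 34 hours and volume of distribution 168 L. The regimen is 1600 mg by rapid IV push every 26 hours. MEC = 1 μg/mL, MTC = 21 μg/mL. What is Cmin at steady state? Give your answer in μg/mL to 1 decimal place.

13.6 μg/mL

k = ln2/t½ = ln2/34 ≈ 0.020387 h⁻¹; fraction remaining f = e^(−kτ) = e^(−0.020387×26) ≈ 0.5886.
Single-dose peak C₀ = D/Vd = 1600/168 ≈ 9.524 μg/mL.
Steady-state trough Cmin,ss = C₀·f/(1−f) ≈ 9.524 × 0.5886/0.4114 ≈ 13.626 μg/mL.
Trough 13.6 μg/mL vs MEC 1 μg/mL: adequate.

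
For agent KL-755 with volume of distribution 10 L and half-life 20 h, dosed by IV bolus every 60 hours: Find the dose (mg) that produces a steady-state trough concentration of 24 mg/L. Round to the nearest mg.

τ/t½ = 60/20 ≈ 3, so f = (1/2)^(60/20) ≈ 0.125000.
Cmin,ss = (D/Vd)·f/(1−f), so D = Cmin,ss·Vd·(1−f)/f.
D = 24 × 10 × (1−f)/f ≈ 24 × 10 × 7.00000 ≈ 1680.00 mg.

1680 mg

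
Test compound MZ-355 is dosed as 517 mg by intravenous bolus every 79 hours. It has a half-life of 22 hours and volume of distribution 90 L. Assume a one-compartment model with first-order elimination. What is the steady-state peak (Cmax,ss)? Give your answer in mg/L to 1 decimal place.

6.3 mg/L

Over one 79-h interval, 79/22 ≈ 3.5909 half-lives elapse, leaving f ≈ 0.0830 of each dose.
At steady state, accumulation factor R = 1/(1 − e^(−kτ)) ≈ 1.0905.
Single-dose peak C₀ = D/Vd = 517/90 ≈ 5.744 mg/L.
Steady-state peak Cmax,ss = C₀·R ≈ 5.744 × 1.0905 ≈ 6.264 mg/L.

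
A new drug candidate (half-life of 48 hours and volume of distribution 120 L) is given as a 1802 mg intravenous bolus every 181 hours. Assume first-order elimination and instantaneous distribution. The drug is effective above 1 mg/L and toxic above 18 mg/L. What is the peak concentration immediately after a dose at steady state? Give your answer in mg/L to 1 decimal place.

Over one 181-h interval, 181/48 ≈ 3.7708 half-lives elapse, leaving f ≈ 0.0733 of each dose.
At steady state, accumulation factor R = 1/(1 − e^(−kτ)) ≈ 1.0791.
Single-dose peak C₀ = D/Vd = 1802/120 ≈ 15.017 mg/L.
Steady-state peak Cmax,ss = C₀·R ≈ 15.017 × 1.0791 ≈ 16.205 mg/L.
Peak 16.2 mg/L vs MTC 18 mg/L: below toxic threshold.

16.2 mg/L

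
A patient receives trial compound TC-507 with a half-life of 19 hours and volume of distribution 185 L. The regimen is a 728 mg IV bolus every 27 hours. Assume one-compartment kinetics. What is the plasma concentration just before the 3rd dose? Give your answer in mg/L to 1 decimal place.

f = (1/2)^(τ/t½) = (1/2)^(27/19) ≈ 0.3734.
C₀ = D/Vd = 728/185 ≈ 3.935 mg/L.
Before the 3rd dose, 2 doses have been given. Superposition: Cmin = C₀·(f + f²).
≈ 3.935 × (0.3734 + 0.1394) ≈ 3.935 × 0.5128 ≈ 2.018 mg/L.

2.0 mg/L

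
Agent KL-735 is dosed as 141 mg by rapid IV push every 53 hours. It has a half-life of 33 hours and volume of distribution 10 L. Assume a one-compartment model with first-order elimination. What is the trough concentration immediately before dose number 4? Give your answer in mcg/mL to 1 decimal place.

6.7 mcg/mL

f = (1/2)^(τ/t½) = (1/2)^(53/33) ≈ 0.3285.
C₀ = D/Vd = 141/10 ≈ 14.100 mcg/mL.
Before the 4th dose, 3 doses have been given. Superposition: Cmin = C₀·(f + f² + … + f^3).
≈ 14.100 × (0.3285 + 0.1079 + 0.0354) ≈ 14.100 × 0.4718 ≈ 6.652 mcg/mL.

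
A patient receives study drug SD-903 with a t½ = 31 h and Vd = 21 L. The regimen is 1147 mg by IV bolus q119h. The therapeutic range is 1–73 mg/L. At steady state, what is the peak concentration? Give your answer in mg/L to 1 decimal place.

58.7 mg/L

Over one 119-h interval, 119/31 ≈ 3.8387 half-lives elapse, leaving f ≈ 0.0699 of each dose.
At steady state, accumulation factor R = 1/(1 − e^(−kτ)) ≈ 1.0752.
Single-dose peak C₀ = D/Vd = 1147/21 ≈ 54.619 mg/L.
Cmax,ss = C₀/(1 − f) ≈ 54.619/0.9301 ≈ 58.724 mg/L.
Peak 58.7 mg/L vs MTC 73 mg/L: below toxic threshold.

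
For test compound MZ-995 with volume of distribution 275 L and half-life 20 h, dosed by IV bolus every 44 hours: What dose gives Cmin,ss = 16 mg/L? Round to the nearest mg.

15817 mg

τ/t½ = 44/20 ≈ 2.2, so f = (1/2)^(44/20) ≈ 0.217638.
Cmin,ss = (D/Vd)·f/(1−f), so D = Cmin,ss·Vd·(1−f)/f.
D = 16 × 275 × (1−f)/f ≈ 16 × 275 × 3.59479 ≈ 15817.08 mg.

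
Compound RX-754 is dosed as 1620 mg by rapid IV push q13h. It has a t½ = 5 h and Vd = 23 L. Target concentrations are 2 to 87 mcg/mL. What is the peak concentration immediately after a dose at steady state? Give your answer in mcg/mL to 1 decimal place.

84.3 mcg/mL

Over one 13-h interval, 13/5 ≈ 2.6 half-lives elapse, leaving f ≈ 0.1649 of each dose.
At steady state, accumulation factor R = 1/(1 − e^(−kτ)) ≈ 1.1975.
Single-dose peak C₀ = D/Vd = 1620/23 ≈ 70.435 mcg/mL.
Steady-state peak Cmax,ss = C₀·R ≈ 70.435 × 1.1975 ≈ 84.346 mcg/mL.
Peak 84.3 mcg/mL vs MTC 87 mcg/mL: below toxic threshold.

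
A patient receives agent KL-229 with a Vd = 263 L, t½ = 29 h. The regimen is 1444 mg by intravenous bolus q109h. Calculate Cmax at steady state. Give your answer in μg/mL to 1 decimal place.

5.9 μg/mL

Over one 109-h interval, 109/29 ≈ 3.7586 half-lives elapse, leaving f ≈ 0.0739 of each dose.
At steady state, accumulation factor R = 1/(1 − e^(−kτ)) ≈ 1.0798.
Each bolus raises the concentration by D/Vd = 1444/263 ≈ 5.490 μg/mL.
Steady-state peak Cmax,ss = C₀·R ≈ 5.490 × 1.0798 ≈ 5.928 μg/mL.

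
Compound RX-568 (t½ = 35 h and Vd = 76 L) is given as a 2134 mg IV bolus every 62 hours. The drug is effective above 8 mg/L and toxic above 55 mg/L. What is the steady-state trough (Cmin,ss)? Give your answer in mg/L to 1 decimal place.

Over one 62-h interval, 62/35 ≈ 1.7714 half-lives elapse, leaving f ≈ 0.2929 of each dose.
Single-dose peak C₀ = D/Vd = 2134/76 ≈ 28.079 mg/L.
Steady-state trough Cmin,ss = C₀·f/(1−f) ≈ 28.079 × 0.2929/0.7071 ≈ 11.631 mg/L.
Trough 11.6 mg/L vs MEC 8 mg/L: adequate.

11.6 mg/L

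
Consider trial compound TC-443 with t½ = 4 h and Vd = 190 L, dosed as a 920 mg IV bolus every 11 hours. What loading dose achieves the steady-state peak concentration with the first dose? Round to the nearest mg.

1081 mg

f = (1/2)^(11/4) ≈ 0.148651; accumulation ratio R = 1/(1−f) ≈ 1.17461.
Loading dose to hit Cmax,ss on first dose: D_load = D_maint·R ≈ 920 × 1.17461 ≈ 1080.64 mg.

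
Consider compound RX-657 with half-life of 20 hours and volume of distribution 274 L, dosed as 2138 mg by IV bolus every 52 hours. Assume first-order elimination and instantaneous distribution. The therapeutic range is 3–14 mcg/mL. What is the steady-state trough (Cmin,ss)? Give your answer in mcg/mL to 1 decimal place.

1.5 mcg/mL

k = ln2/t½ = ln2/20 ≈ 0.034657 h⁻¹; fraction remaining f = e^(−kτ) = e^(−0.034657×52) ≈ 0.1649.
Each bolus raises the concentration by D/Vd = 2138/274 ≈ 7.803 mcg/mL.
Steady-state trough Cmin,ss = C₀·f/(1−f) ≈ 7.803 × 0.1649/0.8351 ≈ 1.541 mcg/mL.
Trough 1.5 mcg/mL vs MEC 3 mcg/mL: subtherapeutic.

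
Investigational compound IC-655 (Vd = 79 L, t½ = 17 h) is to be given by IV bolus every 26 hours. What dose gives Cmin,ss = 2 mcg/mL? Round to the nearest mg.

298 mg

τ/t½ = 26/17 ≈ 1.5294, so f = (1/2)^(26/17) ≈ 0.346419.
Cmin,ss = (D/Vd)·f/(1−f), so D = Cmin,ss·Vd·(1−f)/f.
D = 2 × 79 × (1−f)/f ≈ 2 × 79 × 1.88668 ≈ 298.10 mg.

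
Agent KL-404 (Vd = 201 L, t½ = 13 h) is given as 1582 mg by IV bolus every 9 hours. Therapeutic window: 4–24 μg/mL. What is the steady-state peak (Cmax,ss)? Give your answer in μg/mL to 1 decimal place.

20.7 μg/mL

Over one 9-h interval, 9/13 ≈ 0.69231 half-lives elapse, leaving f ≈ 0.6189 of each dose.
Accumulation ratio R = 1/(1 − f) ≈ 1/0.3811 ≈ 2.6240.
Each bolus raises the concentration by D/Vd = 1582/201 ≈ 7.871 μg/mL.
Cmax,ss = C₀/(1 − f) ≈ 7.871/0.3811 ≈ 20.653 μg/mL.
Peak 20.7 μg/mL vs MTC 24 μg/mL: below toxic threshold.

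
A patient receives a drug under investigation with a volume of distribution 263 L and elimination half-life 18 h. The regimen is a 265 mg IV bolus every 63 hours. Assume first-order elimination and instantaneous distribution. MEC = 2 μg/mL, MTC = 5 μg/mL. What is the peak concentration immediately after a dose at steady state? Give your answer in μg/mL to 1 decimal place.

1.1 μg/mL

Over one 63-h interval, 63/18 ≈ 3.5 half-lives elapse, leaving f ≈ 0.0884 of each dose.
Accumulation ratio R = 1/(1 − f) ≈ 1/0.9116 ≈ 1.0970.
Single-dose peak C₀ = D/Vd = 265/263 ≈ 1.008 μg/mL.
Steady-state peak Cmax,ss = C₀·R ≈ 1.008 × 1.0970 ≈ 1.106 μg/mL.
Peak 1.1 μg/mL vs MTC 5 μg/mL: below toxic threshold.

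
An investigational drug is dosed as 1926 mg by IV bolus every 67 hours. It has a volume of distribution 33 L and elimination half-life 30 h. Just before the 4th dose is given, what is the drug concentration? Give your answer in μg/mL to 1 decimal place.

f = (1/2)^(τ/t½) = (1/2)^(67/30) ≈ 0.2127.
C₀ = D/Vd = 1926/33 ≈ 58.364 μg/mL.
Before the 4th dose, 3 doses have been given. Superposition: Cmin = C₀·(f + f² + … + f^3).
≈ 58.364 × (0.2127 + 0.0452 + 0.0096) ≈ 58.364 × 0.2675 ≈ 15.612 μg/mL.

15.6 μg/mL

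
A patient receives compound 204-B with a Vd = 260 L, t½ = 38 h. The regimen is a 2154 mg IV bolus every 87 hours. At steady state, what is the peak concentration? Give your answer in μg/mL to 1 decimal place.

τ/t½ = 87/38 ≈ 2.2895, so fraction remaining f = (1/2)^(87/38) ≈ 0.2046.
Accumulation ratio R = 1/(1 − f) ≈ 1/0.7954 ≈ 1.2572.
Each bolus raises the concentration by D/Vd = 2154/260 ≈ 8.285 μg/mL.
Steady-state peak Cmax,ss = C₀·R ≈ 8.285 × 1.2572 ≈ 10.416 μg/mL.

10.4 μg/mL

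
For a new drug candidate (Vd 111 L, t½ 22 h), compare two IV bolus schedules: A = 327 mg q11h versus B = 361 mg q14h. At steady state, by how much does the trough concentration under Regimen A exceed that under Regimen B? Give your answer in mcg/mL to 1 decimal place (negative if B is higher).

1.2 mcg/mL

Regimen A: f = (1/2)^(11/22) ≈ 0.7071; Cmin,ss = (327/111)·f/(1−f) ≈ 7.112 mcg/mL.
Regimen B: f = (1/2)^(14/22) ≈ 0.6433; Cmin,ss = (361/111)·f/(1−f) ≈ 5.865 mcg/mL.
Difference ≈ 7.112 − 5.865 ≈ 1.247 mcg/mL.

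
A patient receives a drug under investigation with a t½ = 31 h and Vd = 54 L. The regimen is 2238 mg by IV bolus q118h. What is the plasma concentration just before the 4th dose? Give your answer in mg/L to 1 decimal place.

f = (1/2)^(τ/t½) = (1/2)^(118/31) ≈ 0.0715.
C₀ = D/Vd = 2238/54 ≈ 41.444 mg/L.
Before the 4th dose, 3 doses have been given. Superposition: Cmin = C₀·(f + f² + … + f^3).
≈ 41.444 × (0.0715 + 0.0051 + 0.0004) ≈ 41.444 × 0.0770 ≈ 3.191 mg/L.

3.2 mg/L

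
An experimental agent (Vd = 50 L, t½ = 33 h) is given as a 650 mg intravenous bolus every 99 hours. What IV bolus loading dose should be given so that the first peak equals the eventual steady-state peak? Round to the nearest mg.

743 mg

f = (1/2)^(99/33) ≈ 0.125000; accumulation ratio R = 1/(1−f) ≈ 1.14286.
Loading dose to hit Cmax,ss on first dose: D_load = D_maint·R ≈ 650 × 1.14286 ≈ 742.86 mg.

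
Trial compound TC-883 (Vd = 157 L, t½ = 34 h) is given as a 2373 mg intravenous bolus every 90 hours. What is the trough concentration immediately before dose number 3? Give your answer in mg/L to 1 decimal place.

f = (1/2)^(τ/t½) = (1/2)^(90/34) ≈ 0.1596.
C₀ = D/Vd = 2373/157 ≈ 15.115 mg/L.
Before the 3rd dose, 2 doses have been given. Superposition: Cmin = C₀·(f + f²).
≈ 15.115 × (0.1596 + 0.0255) ≈ 15.115 × 0.1851 ≈ 2.798 mg/L.

2.8 mg/L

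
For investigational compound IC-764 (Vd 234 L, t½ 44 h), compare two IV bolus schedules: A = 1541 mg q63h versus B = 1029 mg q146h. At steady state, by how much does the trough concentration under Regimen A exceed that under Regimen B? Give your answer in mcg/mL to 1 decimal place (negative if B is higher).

3.4 mcg/mL

Regimen A: f = (1/2)^(63/44) ≈ 0.3707; Cmin,ss = (1541/234)·f/(1−f) ≈ 3.879 mcg/mL.
Regimen B: f = (1/2)^(146/44) ≈ 0.1003; Cmin,ss = (1029/234)·f/(1−f) ≈ 0.490 mcg/mL.
Difference ≈ 3.879 − 0.490 ≈ 3.389 mcg/mL.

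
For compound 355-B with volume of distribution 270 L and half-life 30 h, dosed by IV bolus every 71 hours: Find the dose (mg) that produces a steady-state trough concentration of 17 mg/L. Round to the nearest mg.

19083 mg

τ/t½ = 71/30 ≈ 2.3667, so f = (1/2)^(71/30) ≈ 0.193893.
Cmin,ss = (D/Vd)·f/(1−f), so D = Cmin,ss·Vd·(1−f)/f.
D = 17 × 270 × (1−f)/f ≈ 17 × 270 × 4.15748 ≈ 19082.83 mg.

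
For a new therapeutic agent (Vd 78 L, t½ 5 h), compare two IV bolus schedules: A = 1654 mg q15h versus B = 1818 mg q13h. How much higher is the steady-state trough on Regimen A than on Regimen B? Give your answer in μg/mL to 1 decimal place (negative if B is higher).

-1.6 μg/mL

Regimen A: f = (1/2)^(15/5) ≈ 0.1250; Cmin,ss = (1654/78)·f/(1−f) ≈ 3.029 μg/mL.
Regimen B: f = (1/2)^(13/5) ≈ 0.1649; Cmin,ss = (1818/78)·f/(1−f) ≈ 4.602 μg/mL.
Difference ≈ 3.029 − 4.602 ≈ -1.573 μg/mL.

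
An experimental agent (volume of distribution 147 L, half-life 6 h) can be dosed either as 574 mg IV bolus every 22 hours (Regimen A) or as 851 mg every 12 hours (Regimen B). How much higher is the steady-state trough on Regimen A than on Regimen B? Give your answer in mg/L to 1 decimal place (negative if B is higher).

-1.6 mg/L

Regimen A: f = (1/2)^(22/6) ≈ 0.0787; Cmin,ss = (574/147)·f/(1−f) ≈ 0.334 mg/L.
Regimen B: f = (1/2)^(12/6) ≈ 0.2500; Cmin,ss = (851/147)·f/(1−f) ≈ 1.930 mg/L.
Difference ≈ 0.334 − 1.930 ≈ -1.596 mg/L.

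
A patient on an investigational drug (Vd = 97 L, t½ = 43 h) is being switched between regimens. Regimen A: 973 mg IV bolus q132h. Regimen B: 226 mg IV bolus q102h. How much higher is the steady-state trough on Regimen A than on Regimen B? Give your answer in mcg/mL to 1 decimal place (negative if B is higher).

0.8 mcg/mL

Regimen A: f = (1/2)^(132/43) ≈ 0.1191; Cmin,ss = (973/97)·f/(1−f) ≈ 1.356 mcg/mL.
Regimen B: f = (1/2)^(102/43) ≈ 0.1932; Cmin,ss = (226/97)·f/(1−f) ≈ 0.558 mcg/mL.
Difference ≈ 1.356 − 0.558 ≈ 0.798 mcg/mL.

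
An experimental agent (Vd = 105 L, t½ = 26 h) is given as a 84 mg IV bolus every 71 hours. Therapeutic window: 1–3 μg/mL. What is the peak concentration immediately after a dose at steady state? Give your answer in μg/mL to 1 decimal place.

0.9 μg/mL

Over one 71-h interval, 71/26 ≈ 2.7308 half-lives elapse, leaving f ≈ 0.1506 of each dose.
At steady state, accumulation factor R = 1/(1 − e^(−kτ)) ≈ 1.1773.
Single-dose peak C₀ = D/Vd = 84/105 ≈ 0.800 μg/mL.
Steady-state peak Cmax,ss = C₀·R ≈ 0.800 × 1.1773 ≈ 0.942 μg/mL.
Peak 0.9 μg/mL vs MTC 3 μg/mL: below toxic threshold.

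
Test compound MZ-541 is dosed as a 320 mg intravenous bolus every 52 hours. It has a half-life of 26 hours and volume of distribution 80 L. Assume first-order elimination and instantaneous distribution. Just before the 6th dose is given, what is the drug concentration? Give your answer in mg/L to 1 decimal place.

f = (1/2)^(τ/t½) = (1/2)^(52/26) ≈ 0.2500.
C₀ = D/Vd = 320/80 ≈ 4.000 mg/L.
Before the 6th dose, 5 doses have been given. Superposition: Cmin = C₀·(f + f² + … + f^5).
≈ 4.000 × (0.2500 + 0.0625 + 0.0156 + 0.0039 + 0.0010) ≈ 4.000 × 0.3330 ≈ 1.332 mg/L.

1.3 mg/L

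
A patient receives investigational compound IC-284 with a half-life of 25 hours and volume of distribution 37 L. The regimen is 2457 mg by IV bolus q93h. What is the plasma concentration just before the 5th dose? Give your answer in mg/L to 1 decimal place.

5.5 mg/L

f = (1/2)^(τ/t½) = (1/2)^(93/25) ≈ 0.0759.
C₀ = D/Vd = 2457/37 ≈ 66.405 mg/L.
Before the 5th dose, 4 doses have been given. Superposition: Cmin = C₀·(f + f² + … + f^4).
≈ 66.405 × (0.0759 + 0.0058 + 0.0004 + 0.0000) ≈ 66.405 × 0.0821 ≈ 5.452 mg/L.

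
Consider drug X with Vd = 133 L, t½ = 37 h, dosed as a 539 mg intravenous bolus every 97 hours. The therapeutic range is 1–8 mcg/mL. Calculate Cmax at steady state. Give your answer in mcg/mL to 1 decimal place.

4.8 mcg/mL

k = ln2/t½ = ln2/37 ≈ 0.018734 h⁻¹; fraction remaining f = e^(−kτ) = e^(−0.018734×97) ≈ 0.1625.
Accumulation ratio R = 1/(1 − f) ≈ 1/0.8375 ≈ 1.1940.
Single-dose peak C₀ = D/Vd = 539/133 ≈ 4.053 mcg/mL.
Steady-state peak Cmax,ss = C₀·R ≈ 4.053 × 1.1940 ≈ 4.839 mcg/mL.
Peak 4.8 mcg/mL vs MTC 8 mcg/mL: below toxic threshold.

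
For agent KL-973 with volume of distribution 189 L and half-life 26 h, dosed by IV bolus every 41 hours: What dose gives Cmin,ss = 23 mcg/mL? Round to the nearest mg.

8622 mg

τ/t½ = 41/26 ≈ 1.5769, so f = (1/2)^(41/26) ≈ 0.335196.
Cmin,ss = (D/Vd)·f/(1−f), so D = Cmin,ss·Vd·(1−f)/f.
D = 23 × 189 × (1−f)/f ≈ 23 × 189 × 1.98333 ≈ 8621.54 mg.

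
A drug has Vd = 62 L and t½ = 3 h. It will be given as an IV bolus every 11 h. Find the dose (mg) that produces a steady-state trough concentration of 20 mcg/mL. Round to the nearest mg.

τ/t½ = 11/3 ≈ 3.6667, so f = (1/2)^(11/3) ≈ 0.078745.
Cmin,ss = (D/Vd)·f/(1−f), so D = Cmin,ss·Vd·(1−f)/f.
D = 20 × 62 × (1−f)/f ≈ 20 × 62 × 11.69922 ≈ 14507.03 mg.

14507 mg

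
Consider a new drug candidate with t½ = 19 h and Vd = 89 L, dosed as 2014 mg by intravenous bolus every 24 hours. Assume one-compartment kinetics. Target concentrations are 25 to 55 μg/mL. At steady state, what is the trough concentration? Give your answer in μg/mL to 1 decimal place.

16.2 μg/mL

τ/t½ = 24/19 ≈ 1.2632, so fraction remaining f = (1/2)^(24/19) ≈ 0.4166.
Single-dose peak C₀ = D/Vd = 2014/89 ≈ 22.629 μg/mL.
Steady-state trough Cmin,ss = C₀·f/(1−f) ≈ 22.629 × 0.4166/0.5834 ≈ 16.159 μg/mL.
Trough 16.2 μg/mL vs MEC 25 μg/mL: subtherapeutic.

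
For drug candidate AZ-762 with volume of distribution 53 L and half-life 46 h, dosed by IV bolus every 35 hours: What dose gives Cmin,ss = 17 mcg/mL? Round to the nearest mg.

626 mg

τ/t½ = 35/46 ≈ 0.76087, so f = (1/2)^(35/46) ≈ 0.590141.
Cmin,ss = (D/Vd)·f/(1−f), so D = Cmin,ss·Vd·(1−f)/f.
D = 17 × 53 × (1−f)/f ≈ 17 × 53 × 0.69451 ≈ 625.75 mg.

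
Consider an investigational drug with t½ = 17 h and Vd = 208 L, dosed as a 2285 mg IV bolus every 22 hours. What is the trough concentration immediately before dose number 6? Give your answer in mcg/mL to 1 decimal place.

f = (1/2)^(τ/t½) = (1/2)^(22/17) ≈ 0.4078.
C₀ = D/Vd = 2285/208 ≈ 10.986 mcg/mL.
Before the 6th dose, 5 doses have been given. Superposition: Cmin = C₀·(f + f² + … + f^5).
≈ 10.986 × (0.4078 + 0.1663 + 0.0678 + 0.0277 + 0.0113) ≈ 10.986 × 0.6809 ≈ 7.480 mcg/mL.

7.5 mcg/mL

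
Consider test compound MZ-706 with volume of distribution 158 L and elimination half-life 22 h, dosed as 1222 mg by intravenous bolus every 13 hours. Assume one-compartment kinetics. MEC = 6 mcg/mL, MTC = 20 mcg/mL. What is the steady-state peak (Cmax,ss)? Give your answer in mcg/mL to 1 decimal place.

23.0 mcg/mL

τ/t½ = 13/22 ≈ 0.59091, so fraction remaining f = (1/2)^(13/22) ≈ 0.6639.
Accumulation ratio R = 1/(1 − f) ≈ 1/0.3361 ≈ 2.9753.
Each bolus raises the concentration by D/Vd = 1222/158 ≈ 7.734 mcg/mL.
Steady-state peak Cmax,ss = C₀·R ≈ 7.734 × 2.9753 ≈ 23.011 mcg/mL.
Peak 23.0 mcg/mL vs MTC 20 mcg/mL: exceeds toxic threshold.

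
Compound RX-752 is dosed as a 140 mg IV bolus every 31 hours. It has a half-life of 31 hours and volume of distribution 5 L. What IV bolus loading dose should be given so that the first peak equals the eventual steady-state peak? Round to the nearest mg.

f = (1/2)^(31/31) ≈ 0.500000; accumulation ratio R = 1/(1−f) ≈ 2.00000.
Loading dose to hit Cmax,ss on first dose: D_load = D_maint·R ≈ 140 × 2.00000 ≈ 280.00 mg.

280 mg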